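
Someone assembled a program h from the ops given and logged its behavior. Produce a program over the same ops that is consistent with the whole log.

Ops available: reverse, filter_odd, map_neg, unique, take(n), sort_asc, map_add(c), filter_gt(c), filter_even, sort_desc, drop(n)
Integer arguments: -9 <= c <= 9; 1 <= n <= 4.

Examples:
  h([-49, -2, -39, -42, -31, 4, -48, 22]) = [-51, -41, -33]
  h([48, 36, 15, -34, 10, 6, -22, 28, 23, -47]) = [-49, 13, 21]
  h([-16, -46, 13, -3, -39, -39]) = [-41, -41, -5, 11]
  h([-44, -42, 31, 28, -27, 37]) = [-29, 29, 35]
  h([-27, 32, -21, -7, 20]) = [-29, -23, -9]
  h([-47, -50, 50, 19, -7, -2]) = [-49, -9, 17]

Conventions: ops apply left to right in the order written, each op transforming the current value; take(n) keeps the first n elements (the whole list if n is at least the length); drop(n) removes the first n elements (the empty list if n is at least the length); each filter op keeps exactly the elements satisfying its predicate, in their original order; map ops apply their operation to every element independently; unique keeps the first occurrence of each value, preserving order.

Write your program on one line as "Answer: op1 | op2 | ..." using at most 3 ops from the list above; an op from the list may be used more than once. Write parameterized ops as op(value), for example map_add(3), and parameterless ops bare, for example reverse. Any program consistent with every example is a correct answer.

filter_odd | sort_asc | map_add(-2)

Check, running the answer program on each example:
  [-49, -2, -39, -42, -31, 4, -48, 22] -> [-49, -39, -31] -> [-49, -39, -31] -> [-51, -41, -33]
  [48, 36, 15, -34, 10, 6, -22, 28, 23, -47] -> [15, 23, -47] -> [-47, 15, 23] -> [-49, 13, 21]
  [-16, -46, 13, -3, -39, -39] -> [13, -3, -39, -39] -> [-39, -39, -3, 13] -> [-41, -41, -5, 11]
  [-44, -42, 31, 28, -27, 37] -> [31, -27, 37] -> [-27, 31, 37] -> [-29, 29, 35]
  [-27, 32, -21, -7, 20] -> [-27, -21, -7] -> [-27, -21, -7] -> [-29, -23, -9]
  [-47, -50, 50, 19, -7, -2] -> [-47, 19, -7] -> [-47, -7, 19] -> [-49, -9, 17]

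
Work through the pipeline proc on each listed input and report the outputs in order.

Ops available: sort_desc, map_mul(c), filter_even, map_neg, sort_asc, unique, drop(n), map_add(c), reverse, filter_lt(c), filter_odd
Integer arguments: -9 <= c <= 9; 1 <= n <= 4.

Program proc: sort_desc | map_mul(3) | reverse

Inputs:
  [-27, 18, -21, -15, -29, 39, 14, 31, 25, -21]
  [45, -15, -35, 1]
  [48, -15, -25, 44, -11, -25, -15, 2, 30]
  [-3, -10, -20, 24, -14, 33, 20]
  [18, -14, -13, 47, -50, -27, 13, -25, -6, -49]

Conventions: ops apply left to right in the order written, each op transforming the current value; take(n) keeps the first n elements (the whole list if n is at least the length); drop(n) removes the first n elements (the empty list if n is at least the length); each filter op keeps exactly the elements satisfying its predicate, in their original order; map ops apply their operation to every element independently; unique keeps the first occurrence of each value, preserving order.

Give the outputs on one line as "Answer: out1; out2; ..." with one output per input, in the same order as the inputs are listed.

Execution, op by op:
  [-27, 18, -21, -15, -29, 39, 14, 31, 25, -21] -> [39, 31, 25, 18, 14, -15, -21, -21, -27, -29] -> [117, 93, 75, 54, 42, -45, -63, -63, -81, -87] -> [-87, -81, -63, -63, -45, 42, 54, 75, 93, 117]
  [45, -15, -35, 1] -> [45, 1, -15, -35] -> [135, 3, -45, -105] -> [-105, -45, 3, 135]
  [48, -15, -25, 44, -11, -25, -15, 2, 30] -> [48, 44, 30, 2, -11, -15, -15, -25, -25] -> [144, 132, 90, 6, -33, -45, -45, -75, -75] -> [-75, -75, -45, -45, -33, 6, 90, 132, 144]
  [-3, -10, -20, 24, -14, 33, 20] -> [33, 24, 20, -3, -10, -14, -20] -> [99, 72, 60, -9, -30, -42, -60] -> [-60, -42, -30, -9, 60, 72, 99]
  [18, -14, -13, 47, -50, -27, 13, -25, -6, -49] -> [47, 18, 13, -6, -13, -14, -25, -27, -49, -50] -> [141, 54, 39, -18, -39, -42, -75, -81, -147, -150] -> [-150, -147, -81, -75, -42, -39, -18, 39, 54, 141]

[-87, -81, -63, -63, -45, 42, 54, 75, 93, 117]; [-105, -45, 3, 135]; [-75, -75, -45, -45, -33, 6, 90, 132, 144]; [-60, -42, -30, -9, 60, 72, 99]; [-150, -147, -81, -75, -42, -39, -18, 39, 54, 141]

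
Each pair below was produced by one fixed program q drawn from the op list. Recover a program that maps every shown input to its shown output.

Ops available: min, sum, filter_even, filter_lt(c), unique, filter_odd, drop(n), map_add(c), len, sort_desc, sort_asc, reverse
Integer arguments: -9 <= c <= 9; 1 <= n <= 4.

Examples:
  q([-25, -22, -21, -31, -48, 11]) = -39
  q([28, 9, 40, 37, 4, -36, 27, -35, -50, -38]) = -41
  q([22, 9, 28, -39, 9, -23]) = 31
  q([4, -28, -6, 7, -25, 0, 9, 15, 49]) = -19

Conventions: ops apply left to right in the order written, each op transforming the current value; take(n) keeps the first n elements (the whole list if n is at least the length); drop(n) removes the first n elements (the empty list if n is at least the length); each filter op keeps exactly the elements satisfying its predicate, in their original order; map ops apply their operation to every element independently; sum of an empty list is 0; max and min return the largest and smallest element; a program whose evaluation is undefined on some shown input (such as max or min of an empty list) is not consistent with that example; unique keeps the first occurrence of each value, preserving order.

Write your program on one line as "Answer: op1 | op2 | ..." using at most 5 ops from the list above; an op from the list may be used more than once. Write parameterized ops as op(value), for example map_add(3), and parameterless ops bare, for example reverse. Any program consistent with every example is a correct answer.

reverse | filter_even | map_add(9) | min

Check, running the answer program on each example:
  [-25, -22, -21, -31, -48, 11] -> [11, -48, -31, -21, -22, -25] -> [-48, -22] -> [-39, -13] -> -39
  [28, 9, 40, 37, 4, -36, 27, -35, -50, -38] -> [-38, -50, -35, 27, -36, 4, 37, 40, 9, 28] -> [-38, -50, -36, 4, 40, 28] -> [-29, -41, -27, 13, 49, 37] -> -41
  [22, 9, 28, -39, 9, -23] -> [-23, 9, -39, 28, 9, 22] -> [28, 22] -> [37, 31] -> 31
  [4, -28, -6, 7, -25, 0, 9, 15, 49] -> [49, 15, 9, 0, -25, 7, -6, -28, 4] -> [0, -6, -28, 4] -> [9, 3, -19, 13] -> -19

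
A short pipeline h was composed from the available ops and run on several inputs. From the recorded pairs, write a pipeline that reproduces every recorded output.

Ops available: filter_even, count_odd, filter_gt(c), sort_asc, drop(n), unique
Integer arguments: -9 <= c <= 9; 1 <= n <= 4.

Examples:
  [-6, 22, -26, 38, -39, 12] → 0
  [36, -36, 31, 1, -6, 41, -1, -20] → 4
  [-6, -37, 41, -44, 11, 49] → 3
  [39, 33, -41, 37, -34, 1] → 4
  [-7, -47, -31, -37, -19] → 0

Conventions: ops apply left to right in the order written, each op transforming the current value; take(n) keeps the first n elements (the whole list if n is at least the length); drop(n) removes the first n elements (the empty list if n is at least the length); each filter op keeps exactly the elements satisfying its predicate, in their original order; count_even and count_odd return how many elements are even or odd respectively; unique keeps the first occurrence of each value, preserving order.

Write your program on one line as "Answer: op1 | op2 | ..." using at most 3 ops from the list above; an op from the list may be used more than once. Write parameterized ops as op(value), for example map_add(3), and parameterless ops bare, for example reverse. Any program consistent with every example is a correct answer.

filter_gt(-5) | count_odd

Check, running the answer program on each example:
  [-6, 22, -26, 38, -39, 12] -> [22, 38, 12] -> 0
  [36, -36, 31, 1, -6, 41, -1, -20] -> [36, 31, 1, 41, -1] -> 4
  [-6, -37, 41, -44, 11, 49] -> [41, 11, 49] -> 3
  [39, 33, -41, 37, -34, 1] -> [39, 33, 37, 1] -> 4
  [-7, -47, -31, -37, -19] -> [] -> 0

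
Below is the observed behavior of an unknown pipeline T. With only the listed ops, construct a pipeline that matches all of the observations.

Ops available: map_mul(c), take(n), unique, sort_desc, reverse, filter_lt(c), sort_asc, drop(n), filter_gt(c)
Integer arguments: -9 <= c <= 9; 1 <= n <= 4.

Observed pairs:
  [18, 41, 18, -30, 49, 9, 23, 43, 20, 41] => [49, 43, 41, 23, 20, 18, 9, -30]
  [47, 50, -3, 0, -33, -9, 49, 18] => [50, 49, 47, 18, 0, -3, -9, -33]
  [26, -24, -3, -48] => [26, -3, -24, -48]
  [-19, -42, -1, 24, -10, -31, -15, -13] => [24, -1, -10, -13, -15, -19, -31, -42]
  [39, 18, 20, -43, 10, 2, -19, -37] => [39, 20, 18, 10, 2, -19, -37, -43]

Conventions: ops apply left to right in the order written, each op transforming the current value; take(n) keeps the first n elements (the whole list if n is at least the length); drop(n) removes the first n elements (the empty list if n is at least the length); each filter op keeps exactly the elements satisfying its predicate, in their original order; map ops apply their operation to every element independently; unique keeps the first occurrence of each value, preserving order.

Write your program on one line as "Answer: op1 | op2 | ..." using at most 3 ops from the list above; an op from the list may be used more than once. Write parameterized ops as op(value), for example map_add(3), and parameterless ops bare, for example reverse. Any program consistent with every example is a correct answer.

sort_desc | unique

Check, running the answer program on each example:
  [18, 41, 18, -30, 49, 9, 23, 43, 20, 41] -> [49, 43, 41, 41, 23, 20, 18, 18, 9, -30] -> [49, 43, 41, 23, 20, 18, 9, -30]
  [47, 50, -3, 0, -33, -9, 49, 18] -> [50, 49, 47, 18, 0, -3, -9, -33] -> [50, 49, 47, 18, 0, -3, -9, -33]
  [26, -24, -3, -48] -> [26, -3, -24, -48] -> [26, -3, -24, -48]
  [-19, -42, -1, 24, -10, -31, -15, -13] -> [24, -1, -10, -13, -15, -19, -31, -42] -> [24, -1, -10, -13, -15, -19, -31, -42]
  [39, 18, 20, -43, 10, 2, -19, -37] -> [39, 20, 18, 10, 2, -19, -37, -43] -> [39, 20, 18, 10, 2, -19, -37, -43]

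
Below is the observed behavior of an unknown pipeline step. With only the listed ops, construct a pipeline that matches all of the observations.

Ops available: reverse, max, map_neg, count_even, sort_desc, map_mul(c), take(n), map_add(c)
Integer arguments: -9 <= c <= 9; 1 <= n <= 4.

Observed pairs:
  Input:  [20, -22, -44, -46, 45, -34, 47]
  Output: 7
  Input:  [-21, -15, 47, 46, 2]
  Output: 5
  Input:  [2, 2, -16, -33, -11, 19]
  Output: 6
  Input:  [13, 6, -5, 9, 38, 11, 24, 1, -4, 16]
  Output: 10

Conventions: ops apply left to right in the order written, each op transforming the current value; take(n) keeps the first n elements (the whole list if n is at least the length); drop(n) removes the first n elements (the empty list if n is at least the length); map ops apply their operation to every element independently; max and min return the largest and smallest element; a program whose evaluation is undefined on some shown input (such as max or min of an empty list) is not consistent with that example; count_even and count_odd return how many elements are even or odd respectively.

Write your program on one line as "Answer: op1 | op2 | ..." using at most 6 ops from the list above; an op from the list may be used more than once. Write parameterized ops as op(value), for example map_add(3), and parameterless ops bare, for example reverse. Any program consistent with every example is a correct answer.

map_neg | map_mul(6) | map_neg | map_add(-8) | count_even

Check, running the answer program on each example:
  [20, -22, -44, -46, 45, -34, 47] -> [-20, 22, 44, 46, -45, 34, -47] -> [-120, 132, 264, 276, -270, 204, -282] -> [120, -132, -264, -276, 270, -204, 282] -> [112, -140, -272, -284, 262, -212, 274] -> 7
  [-21, -15, 47, 46, 2] -> [21, 15, -47, -46, -2] -> [126, 90, -282, -276, -12] -> [-126, -90, 282, 276, 12] -> [-134, -98, 274, 268, 4] -> 5
  [2, 2, -16, -33, -11, 19] -> [-2, -2, 16, 33, 11, -19] -> [-12, -12, 96, 198, 66, -114] -> [12, 12, -96, -198, -66, 114] -> [4, 4, -104, -206, -74, 106] -> 6
  [13, 6, -5, 9, 38, 11, 24, 1, -4, 16] -> [-13, -6, 5, -9, -38, -11, -24, -1, 4, -16] -> [-78, -36, 30, -54, -228, -66, -144, -6, 24, -96] -> [78, 36, -30, 54, 228, 66, 144, 6, -24, 96] -> [70, 28, -38, 46, 220, 58, 136, -2, -32, 88] -> 10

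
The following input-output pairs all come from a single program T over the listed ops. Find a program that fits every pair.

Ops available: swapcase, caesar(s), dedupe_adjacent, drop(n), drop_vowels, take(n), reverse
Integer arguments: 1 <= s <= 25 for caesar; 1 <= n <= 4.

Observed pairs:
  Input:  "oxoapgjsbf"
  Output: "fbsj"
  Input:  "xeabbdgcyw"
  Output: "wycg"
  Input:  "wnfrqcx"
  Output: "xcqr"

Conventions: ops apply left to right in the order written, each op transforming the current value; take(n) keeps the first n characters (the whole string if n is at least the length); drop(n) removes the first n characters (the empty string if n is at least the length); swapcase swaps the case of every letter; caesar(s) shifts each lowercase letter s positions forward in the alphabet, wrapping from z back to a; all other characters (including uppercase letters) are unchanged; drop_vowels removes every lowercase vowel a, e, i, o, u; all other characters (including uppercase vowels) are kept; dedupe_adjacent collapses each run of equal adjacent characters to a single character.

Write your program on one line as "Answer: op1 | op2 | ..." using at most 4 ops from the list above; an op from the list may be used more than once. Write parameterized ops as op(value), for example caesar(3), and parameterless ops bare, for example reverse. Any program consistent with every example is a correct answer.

reverse | dedupe_adjacent | take(4)

Check, running the answer program on each example:
  "oxoapgjsbf" -> "fbsjgpaoxo" -> "fbsjgpaoxo" -> "fbsj"
  "xeabbdgcyw" -> "wycgdbbaex" -> "wycgdbaex" -> "wycg"
  "wnfrqcx" -> "xcqrfnw" -> "xcqrfnw" -> "xcqr"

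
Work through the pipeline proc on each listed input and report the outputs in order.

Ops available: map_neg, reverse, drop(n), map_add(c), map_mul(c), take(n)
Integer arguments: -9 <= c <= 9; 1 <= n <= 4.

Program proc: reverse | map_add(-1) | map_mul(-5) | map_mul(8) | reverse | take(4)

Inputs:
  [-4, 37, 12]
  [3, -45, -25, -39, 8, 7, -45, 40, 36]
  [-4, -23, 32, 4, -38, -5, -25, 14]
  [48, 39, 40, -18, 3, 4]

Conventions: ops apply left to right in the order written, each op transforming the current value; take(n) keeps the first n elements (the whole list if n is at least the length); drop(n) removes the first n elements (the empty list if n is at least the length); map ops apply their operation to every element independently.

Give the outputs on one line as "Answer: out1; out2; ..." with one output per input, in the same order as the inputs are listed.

[200, -1440, -440]; [-80, 1840, 1040, 1600]; [200, 960, -1240, -120]; [-1880, -1520, -1560, 760]

Execution, op by op:
  [-4, 37, 12] -> [12, 37, -4] -> [11, 36, -5] -> [-55, -180, 25] -> [-440, -1440, 200] -> [200, -1440, -440] -> [200, -1440, -440]
  [3, -45, -25, -39, 8, 7, -45, 40, 36] -> [36, 40, -45, 7, 8, -39, -25, -45, 3] -> [35, 39, -46, 6, 7, -40, -26, -46, 2] -> [-175, -195, 230, -30, -35, 200, 130, 230, -10] -> [-1400, -1560, 1840, -240, -280, 1600, 1040, 1840, -80] -> [-80, 1840, 1040, 1600, -280, -240, 1840, -1560, -1400] -> [-80, 1840, 1040, 1600]
  [-4, -23, 32, 4, -38, -5, -25, 14] -> [14, -25, -5, -38, 4, 32, -23, -4] -> [13, -26, -6, -39, 3, 31, -24, -5] -> [-65, 130, 30, 195, -15, -155, 120, 25] -> [-520, 1040, 240, 1560, -120, -1240, 960, 200] -> [200, 960, -1240, -120, 1560, 240, 1040, -520] -> [200, 960, -1240, -120]
  [48, 39, 40, -18, 3, 4] -> [4, 3, -18, 40, 39, 48] -> [3, 2, -19, 39, 38, 47] -> [-15, -10, 95, -195, -190, -235] -> [-120, -80, 760, -1560, -1520, -1880] -> [-1880, -1520, -1560, 760, -80, -120] -> [-1880, -1520, -1560, 760]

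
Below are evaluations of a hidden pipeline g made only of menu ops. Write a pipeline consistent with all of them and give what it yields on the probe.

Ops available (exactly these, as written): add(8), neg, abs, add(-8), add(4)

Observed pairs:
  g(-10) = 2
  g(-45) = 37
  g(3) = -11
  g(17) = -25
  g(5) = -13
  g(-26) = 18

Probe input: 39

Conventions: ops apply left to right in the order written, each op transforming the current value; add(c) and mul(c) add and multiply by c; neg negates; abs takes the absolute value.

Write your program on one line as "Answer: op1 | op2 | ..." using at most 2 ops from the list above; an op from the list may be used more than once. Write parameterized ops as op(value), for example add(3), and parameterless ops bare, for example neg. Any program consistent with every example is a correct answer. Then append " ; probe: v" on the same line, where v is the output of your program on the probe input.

neg | add(-8) ; probe: -47

Check, running the answer program on each example:
  -10 -> 10 -> 2
  -45 -> 45 -> 37
  3 -> -3 -> -11
  17 -> -17 -> -25
  5 -> -5 -> -13
  -26 -> 26 -> 18
  probe: 39 -> -39 -> -47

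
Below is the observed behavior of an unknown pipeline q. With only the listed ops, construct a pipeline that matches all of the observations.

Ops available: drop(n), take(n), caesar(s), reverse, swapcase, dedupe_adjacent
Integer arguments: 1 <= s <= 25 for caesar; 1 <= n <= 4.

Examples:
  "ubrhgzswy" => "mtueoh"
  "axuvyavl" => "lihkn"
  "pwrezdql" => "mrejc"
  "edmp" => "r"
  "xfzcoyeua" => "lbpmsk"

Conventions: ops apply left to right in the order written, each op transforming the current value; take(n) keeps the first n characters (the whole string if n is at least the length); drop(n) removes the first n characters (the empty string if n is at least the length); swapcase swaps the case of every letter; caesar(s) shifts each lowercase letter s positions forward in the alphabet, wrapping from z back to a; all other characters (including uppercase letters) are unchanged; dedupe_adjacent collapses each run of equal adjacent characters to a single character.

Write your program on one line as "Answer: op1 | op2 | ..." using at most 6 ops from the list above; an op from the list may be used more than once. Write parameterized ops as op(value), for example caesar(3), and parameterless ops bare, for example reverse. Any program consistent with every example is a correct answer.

reverse | caesar(24) | caesar(15) | drop(2) | drop(1)

Check, running the answer program on each example:
  "ubrhgzswy" -> "ywszghrbu" -> "wuqxefpzs" -> "ljfmtueoh" -> "fmtueoh" -> "mtueoh"
  "axuvyavl" -> "lvayvuxa" -> "jtywtsvy" -> "yinlihkn" -> "nlihkn" -> "lihkn"
  "pwrezdql" -> "lqdzerwp" -> "jobxcpun" -> "ydqmrejc" -> "qmrejc" -> "mrejc"
  "edmp" -> "pmde" -> "nkbc" -> "czqr" -> "qr" -> "r"
  "xfzcoyeua" -> "aueyoczfx" -> "yscwmaxdv" -> "nhrlbpmsk" -> "rlbpmsk" -> "lbpmsk"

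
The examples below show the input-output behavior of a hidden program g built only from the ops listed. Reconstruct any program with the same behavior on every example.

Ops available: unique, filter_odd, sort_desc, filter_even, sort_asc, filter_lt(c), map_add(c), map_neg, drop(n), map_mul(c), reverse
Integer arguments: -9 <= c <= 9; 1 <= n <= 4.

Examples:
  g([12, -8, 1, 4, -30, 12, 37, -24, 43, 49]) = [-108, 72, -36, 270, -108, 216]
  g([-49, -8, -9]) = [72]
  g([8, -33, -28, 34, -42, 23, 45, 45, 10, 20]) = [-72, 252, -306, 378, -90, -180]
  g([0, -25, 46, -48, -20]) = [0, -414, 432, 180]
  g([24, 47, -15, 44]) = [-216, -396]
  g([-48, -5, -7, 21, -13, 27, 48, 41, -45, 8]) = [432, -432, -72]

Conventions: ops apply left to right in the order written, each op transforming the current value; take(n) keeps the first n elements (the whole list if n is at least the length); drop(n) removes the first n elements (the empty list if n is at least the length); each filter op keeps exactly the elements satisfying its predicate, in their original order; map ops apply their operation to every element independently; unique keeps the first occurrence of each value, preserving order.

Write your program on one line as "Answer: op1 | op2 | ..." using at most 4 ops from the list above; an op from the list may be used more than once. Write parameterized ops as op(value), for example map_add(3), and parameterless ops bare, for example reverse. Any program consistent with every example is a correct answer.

map_neg | map_mul(9) | filter_even

Check, running the answer program on each example:
  [12, -8, 1, 4, -30, 12, 37, -24, 43, 49] -> [-12, 8, -1, -4, 30, -12, -37, 24, -43, -49] -> [-108, 72, -9, -36, 270, -108, -333, 216, -387, -441] -> [-108, 72, -36, 270, -108, 216]
  [-49, -8, -9] -> [49, 8, 9] -> [441, 72, 81] -> [72]
  [8, -33, -28, 34, -42, 23, 45, 45, 10, 20] -> [-8, 33, 28, -34, 42, -23, -45, -45, -10, -20] -> [-72, 297, 252, -306, 378, -207, -405, -405, -90, -180] -> [-72, 252, -306, 378, -90, -180]
  [0, -25, 46, -48, -20] -> [0, 25, -46, 48, 20] -> [0, 225, -414, 432, 180] -> [0, -414, 432, 180]
  [24, 47, -15, 44] -> [-24, -47, 15, -44] -> [-216, -423, 135, -396] -> [-216, -396]
  [-48, -5, -7, 21, -13, 27, 48, 41, -45, 8] -> [48, 5, 7, -21, 13, -27, -48, -41, 45, -8] -> [432, 45, 63, -189, 117, -243, -432, -369, 405, -72] -> [432, -432, -72]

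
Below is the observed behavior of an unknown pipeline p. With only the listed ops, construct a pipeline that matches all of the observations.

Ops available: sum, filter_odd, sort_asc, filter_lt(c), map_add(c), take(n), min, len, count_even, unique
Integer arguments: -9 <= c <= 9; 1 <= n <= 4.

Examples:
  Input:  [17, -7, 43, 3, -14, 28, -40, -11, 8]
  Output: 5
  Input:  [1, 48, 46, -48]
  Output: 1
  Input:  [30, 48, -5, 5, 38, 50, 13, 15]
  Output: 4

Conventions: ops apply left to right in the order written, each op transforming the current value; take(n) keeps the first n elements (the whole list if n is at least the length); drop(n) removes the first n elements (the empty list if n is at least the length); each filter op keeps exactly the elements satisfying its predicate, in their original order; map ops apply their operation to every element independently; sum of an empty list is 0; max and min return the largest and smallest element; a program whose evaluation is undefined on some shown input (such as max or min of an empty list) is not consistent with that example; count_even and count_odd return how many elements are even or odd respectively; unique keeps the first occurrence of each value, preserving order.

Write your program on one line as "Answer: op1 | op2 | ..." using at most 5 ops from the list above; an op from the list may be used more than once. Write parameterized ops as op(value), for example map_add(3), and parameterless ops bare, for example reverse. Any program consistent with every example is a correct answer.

filter_odd | map_add(8) | map_add(3) | len

Check, running the answer program on each example:
  [17, -7, 43, 3, -14, 28, -40, -11, 8] -> [17, -7, 43, 3, -11] -> [25, 1, 51, 11, -3] -> [28, 4, 54, 14, 0] -> 5
  [1, 48, 46, -48] -> [1] -> [9] -> [12] -> 1
  [30, 48, -5, 5, 38, 50, 13, 15] -> [-5, 5, 13, 15] -> [3, 13, 21, 23] -> [6, 16, 24, 26] -> 4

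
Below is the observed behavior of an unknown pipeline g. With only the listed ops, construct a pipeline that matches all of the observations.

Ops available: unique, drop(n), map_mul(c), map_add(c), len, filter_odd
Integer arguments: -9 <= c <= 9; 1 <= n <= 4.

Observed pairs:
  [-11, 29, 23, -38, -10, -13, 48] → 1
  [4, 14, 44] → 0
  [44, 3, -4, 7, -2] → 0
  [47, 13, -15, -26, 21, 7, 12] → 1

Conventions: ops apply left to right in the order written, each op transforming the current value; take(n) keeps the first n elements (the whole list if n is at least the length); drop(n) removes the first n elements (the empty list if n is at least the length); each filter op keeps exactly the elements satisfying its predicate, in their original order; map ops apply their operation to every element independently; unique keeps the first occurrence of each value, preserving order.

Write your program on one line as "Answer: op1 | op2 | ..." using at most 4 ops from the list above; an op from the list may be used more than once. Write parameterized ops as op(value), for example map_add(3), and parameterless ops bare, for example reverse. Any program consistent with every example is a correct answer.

map_mul(-5) | drop(3) | drop(3) | len

Check, running the answer program on each example:
  [-11, 29, 23, -38, -10, -13, 48] -> [55, -145, -115, 190, 50, 65, -240] -> [190, 50, 65, -240] -> [-240] -> 1
  [4, 14, 44] -> [-20, -70, -220] -> [] -> [] -> 0
  [44, 3, -4, 7, -2] -> [-220, -15, 20, -35, 10] -> [-35, 10] -> [] -> 0
  [47, 13, -15, -26, 21, 7, 12] -> [-235, -65, 75, 130, -105, -35, -60] -> [130, -105, -35, -60] -> [-60] -> 1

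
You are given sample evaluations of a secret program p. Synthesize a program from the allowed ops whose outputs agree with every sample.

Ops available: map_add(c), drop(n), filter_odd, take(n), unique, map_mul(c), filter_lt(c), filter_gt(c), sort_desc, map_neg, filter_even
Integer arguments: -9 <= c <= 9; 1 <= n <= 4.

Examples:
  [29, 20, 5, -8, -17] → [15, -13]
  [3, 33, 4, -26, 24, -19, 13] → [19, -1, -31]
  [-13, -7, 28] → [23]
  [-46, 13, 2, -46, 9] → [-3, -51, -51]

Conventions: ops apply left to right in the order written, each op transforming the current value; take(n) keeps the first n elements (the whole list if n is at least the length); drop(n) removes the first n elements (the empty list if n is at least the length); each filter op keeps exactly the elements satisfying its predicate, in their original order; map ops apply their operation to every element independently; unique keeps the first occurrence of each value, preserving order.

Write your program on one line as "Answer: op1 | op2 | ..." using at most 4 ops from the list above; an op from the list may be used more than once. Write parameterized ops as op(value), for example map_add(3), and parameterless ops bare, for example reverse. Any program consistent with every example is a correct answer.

filter_even | sort_desc | map_add(-5)

Check, running the answer program on each example:
  [29, 20, 5, -8, -17] -> [20, -8] -> [20, -8] -> [15, -13]
  [3, 33, 4, -26, 24, -19, 13] -> [4, -26, 24] -> [24, 4, -26] -> [19, -1, -31]
  [-13, -7, 28] -> [28] -> [28] -> [23]
  [-46, 13, 2, -46, 9] -> [-46, 2, -46] -> [2, -46, -46] -> [-3, -51, -51]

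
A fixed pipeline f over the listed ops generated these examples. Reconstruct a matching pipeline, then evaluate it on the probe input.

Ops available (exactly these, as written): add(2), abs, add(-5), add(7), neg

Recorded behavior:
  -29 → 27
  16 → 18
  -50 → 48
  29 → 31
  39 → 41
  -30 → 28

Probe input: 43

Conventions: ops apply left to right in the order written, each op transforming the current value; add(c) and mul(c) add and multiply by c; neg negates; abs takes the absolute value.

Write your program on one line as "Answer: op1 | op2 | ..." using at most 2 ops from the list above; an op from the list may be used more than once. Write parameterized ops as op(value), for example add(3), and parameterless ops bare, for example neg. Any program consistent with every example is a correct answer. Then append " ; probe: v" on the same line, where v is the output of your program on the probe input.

add(2) | abs ; probe: 45

Check, running the answer program on each example:
  -29 -> -27 -> 27
  16 -> 18 -> 18
  -50 -> -48 -> 48
  29 -> 31 -> 31
  39 -> 41 -> 41
  -30 -> -28 -> 28
  probe: 43 -> 45 -> 45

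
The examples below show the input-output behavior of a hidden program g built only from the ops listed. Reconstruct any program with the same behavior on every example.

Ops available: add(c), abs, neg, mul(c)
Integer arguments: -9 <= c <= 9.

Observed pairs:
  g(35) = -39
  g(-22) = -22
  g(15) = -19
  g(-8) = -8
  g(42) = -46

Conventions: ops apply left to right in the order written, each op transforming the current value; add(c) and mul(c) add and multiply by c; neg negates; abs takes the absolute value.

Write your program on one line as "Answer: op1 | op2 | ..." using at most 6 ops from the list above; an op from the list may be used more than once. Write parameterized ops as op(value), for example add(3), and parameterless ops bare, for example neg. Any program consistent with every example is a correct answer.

add(-7) | add(9) | abs | neg | add(-1) | add(-1)

Check, running the answer program on each example:
  35 -> 28 -> 37 -> 37 -> -37 -> -38 -> -39
  -22 -> -29 -> -20 -> 20 -> -20 -> -21 -> -22
  15 -> 8 -> 17 -> 17 -> -17 -> -18 -> -19
  -8 -> -15 -> -6 -> 6 -> -6 -> -7 -> -8
  42 -> 35 -> 44 -> 44 -> -44 -> -45 -> -46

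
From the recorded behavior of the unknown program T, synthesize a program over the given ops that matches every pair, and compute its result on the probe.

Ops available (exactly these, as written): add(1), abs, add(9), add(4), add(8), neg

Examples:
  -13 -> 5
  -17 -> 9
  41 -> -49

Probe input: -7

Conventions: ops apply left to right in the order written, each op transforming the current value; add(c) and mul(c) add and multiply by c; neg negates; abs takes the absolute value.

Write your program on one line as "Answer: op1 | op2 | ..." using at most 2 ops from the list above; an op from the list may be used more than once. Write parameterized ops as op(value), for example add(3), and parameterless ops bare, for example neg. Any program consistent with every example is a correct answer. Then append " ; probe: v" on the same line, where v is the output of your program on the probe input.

add(8) | neg ; probe: -1

Check, running the answer program on each example:
  -13 -> -5 -> 5
  -17 -> -9 -> 9
  41 -> 49 -> -49
  probe: -7 -> 1 -> -1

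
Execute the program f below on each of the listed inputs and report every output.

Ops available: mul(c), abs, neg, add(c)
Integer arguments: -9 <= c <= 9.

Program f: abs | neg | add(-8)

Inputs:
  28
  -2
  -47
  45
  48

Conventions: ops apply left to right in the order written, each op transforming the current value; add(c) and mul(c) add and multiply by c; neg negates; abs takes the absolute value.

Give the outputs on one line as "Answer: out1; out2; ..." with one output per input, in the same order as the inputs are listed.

-36; -10; -55; -53; -56

Execution, op by op:
  28 -> 28 -> -28 -> -36
  -2 -> 2 -> -2 -> -10
  -47 -> 47 -> -47 -> -55
  45 -> 45 -> -45 -> -53
  48 -> 48 -> -48 -> -56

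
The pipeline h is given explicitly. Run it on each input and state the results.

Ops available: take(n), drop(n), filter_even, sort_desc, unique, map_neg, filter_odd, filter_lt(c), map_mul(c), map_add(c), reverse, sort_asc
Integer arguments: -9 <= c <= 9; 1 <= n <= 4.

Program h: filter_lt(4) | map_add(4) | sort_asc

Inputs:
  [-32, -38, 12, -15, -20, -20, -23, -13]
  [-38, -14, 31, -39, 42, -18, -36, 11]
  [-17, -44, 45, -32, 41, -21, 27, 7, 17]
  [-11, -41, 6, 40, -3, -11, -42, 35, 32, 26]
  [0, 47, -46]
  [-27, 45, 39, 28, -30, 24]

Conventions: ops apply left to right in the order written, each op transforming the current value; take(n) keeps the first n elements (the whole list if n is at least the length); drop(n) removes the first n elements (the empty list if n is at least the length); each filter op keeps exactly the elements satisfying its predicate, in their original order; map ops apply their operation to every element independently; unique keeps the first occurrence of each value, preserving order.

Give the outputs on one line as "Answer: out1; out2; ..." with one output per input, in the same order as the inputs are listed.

[-34, -28, -19, -16, -16, -11, -9]; [-35, -34, -32, -14, -10]; [-40, -28, -17, -13]; [-38, -37, -7, -7, 1]; [-42, 4]; [-26, -23]

Execution, op by op:
  [-32, -38, 12, -15, -20, -20, -23, -13] -> [-32, -38, -15, -20, -20, -23, -13] -> [-28, -34, -11, -16, -16, -19, -9] -> [-34, -28, -19, -16, -16, -11, -9]
  [-38, -14, 31, -39, 42, -18, -36, 11] -> [-38, -14, -39, -18, -36] -> [-34, -10, -35, -14, -32] -> [-35, -34, -32, -14, -10]
  [-17, -44, 45, -32, 41, -21, 27, 7, 17] -> [-17, -44, -32, -21] -> [-13, -40, -28, -17] -> [-40, -28, -17, -13]
  [-11, -41, 6, 40, -3, -11, -42, 35, 32, 26] -> [-11, -41, -3, -11, -42] -> [-7, -37, 1, -7, -38] -> [-38, -37, -7, -7, 1]
  [0, 47, -46] -> [0, -46] -> [4, -42] -> [-42, 4]
  [-27, 45, 39, 28, -30, 24] -> [-27, -30] -> [-23, -26] -> [-26, -23]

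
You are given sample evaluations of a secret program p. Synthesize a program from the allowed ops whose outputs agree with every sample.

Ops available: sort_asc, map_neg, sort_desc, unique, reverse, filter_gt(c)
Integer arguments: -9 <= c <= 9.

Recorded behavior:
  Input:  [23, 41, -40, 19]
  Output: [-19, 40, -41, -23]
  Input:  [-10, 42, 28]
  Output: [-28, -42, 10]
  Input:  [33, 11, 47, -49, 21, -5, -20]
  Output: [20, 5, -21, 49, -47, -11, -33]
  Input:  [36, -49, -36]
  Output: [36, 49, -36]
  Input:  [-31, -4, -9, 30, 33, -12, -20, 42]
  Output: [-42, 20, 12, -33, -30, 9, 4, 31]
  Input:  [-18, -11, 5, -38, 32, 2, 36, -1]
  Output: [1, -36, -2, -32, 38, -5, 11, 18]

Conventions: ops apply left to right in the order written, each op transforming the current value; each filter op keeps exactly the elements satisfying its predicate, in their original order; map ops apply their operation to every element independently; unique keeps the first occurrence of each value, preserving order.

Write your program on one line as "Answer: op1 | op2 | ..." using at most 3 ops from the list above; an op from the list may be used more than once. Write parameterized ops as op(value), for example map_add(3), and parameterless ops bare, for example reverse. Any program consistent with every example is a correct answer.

map_neg | reverse

Check, running the answer program on each example:
  [23, 41, -40, 19] -> [-23, -41, 40, -19] -> [-19, 40, -41, -23]
  [-10, 42, 28] -> [10, -42, -28] -> [-28, -42, 10]
  [33, 11, 47, -49, 21, -5, -20] -> [-33, -11, -47, 49, -21, 5, 20] -> [20, 5, -21, 49, -47, -11, -33]
  [36, -49, -36] -> [-36, 49, 36] -> [36, 49, -36]
  [-31, -4, -9, 30, 33, -12, -20, 42] -> [31, 4, 9, -30, -33, 12, 20, -42] -> [-42, 20, 12, -33, -30, 9, 4, 31]
  [-18, -11, 5, -38, 32, 2, 36, -1] -> [18, 11, -5, 38, -32, -2, -36, 1] -> [1, -36, -2, -32, 38, -5, 11, 18]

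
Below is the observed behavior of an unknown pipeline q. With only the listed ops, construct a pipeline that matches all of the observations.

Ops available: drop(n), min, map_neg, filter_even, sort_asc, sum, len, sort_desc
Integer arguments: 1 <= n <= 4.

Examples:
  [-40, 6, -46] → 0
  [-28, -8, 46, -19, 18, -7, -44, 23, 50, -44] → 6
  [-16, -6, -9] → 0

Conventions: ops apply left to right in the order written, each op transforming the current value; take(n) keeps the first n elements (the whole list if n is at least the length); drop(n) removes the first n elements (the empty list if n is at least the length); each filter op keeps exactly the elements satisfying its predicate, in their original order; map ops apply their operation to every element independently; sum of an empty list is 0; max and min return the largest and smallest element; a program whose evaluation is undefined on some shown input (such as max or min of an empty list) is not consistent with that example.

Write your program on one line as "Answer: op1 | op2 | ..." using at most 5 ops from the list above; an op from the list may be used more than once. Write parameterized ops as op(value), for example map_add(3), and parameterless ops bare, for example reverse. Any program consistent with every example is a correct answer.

filter_even | drop(1) | drop(4) | sort_asc | sum

Check, running the answer program on each example:
  [-40, 6, -46] -> [-40, 6, -46] -> [6, -46] -> [] -> [] -> 0
  [-28, -8, 46, -19, 18, -7, -44, 23, 50, -44] -> [-28, -8, 46, 18, -44, 50, -44] -> [-8, 46, 18, -44, 50, -44] -> [50, -44] -> [-44, 50] -> 6
  [-16, -6, -9] -> [-16, -6] -> [-6] -> [] -> [] -> 0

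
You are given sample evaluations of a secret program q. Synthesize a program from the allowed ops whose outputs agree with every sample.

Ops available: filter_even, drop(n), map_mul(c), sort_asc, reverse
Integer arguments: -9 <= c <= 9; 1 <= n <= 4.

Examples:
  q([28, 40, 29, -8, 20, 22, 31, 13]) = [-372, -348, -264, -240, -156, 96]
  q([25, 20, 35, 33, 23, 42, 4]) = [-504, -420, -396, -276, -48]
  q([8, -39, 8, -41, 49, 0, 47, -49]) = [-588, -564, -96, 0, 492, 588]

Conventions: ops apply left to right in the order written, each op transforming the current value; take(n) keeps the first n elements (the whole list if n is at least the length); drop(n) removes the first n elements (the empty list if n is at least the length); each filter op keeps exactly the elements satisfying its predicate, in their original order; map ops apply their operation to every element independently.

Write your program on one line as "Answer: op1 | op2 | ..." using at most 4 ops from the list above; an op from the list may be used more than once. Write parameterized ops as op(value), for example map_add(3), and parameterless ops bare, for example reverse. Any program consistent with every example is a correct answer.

map_mul(2) | map_mul(-6) | drop(2) | sort_asc

Check, running the answer program on each example:
  [28, 40, 29, -8, 20, 22, 31, 13] -> [56, 80, 58, -16, 40, 44, 62, 26] -> [-336, -480, -348, 96, -240, -264, -372, -156] -> [-348, 96, -240, -264, -372, -156] -> [-372, -348, -264, -240, -156, 96]
  [25, 20, 35, 33, 23, 42, 4] -> [50, 40, 70, 66, 46, 84, 8] -> [-300, -240, -420, -396, -276, -504, -48] -> [-420, -396, -276, -504, -48] -> [-504, -420, -396, -276, -48]
  [8, -39, 8, -41, 49, 0, 47, -49] -> [16, -78, 16, -82, 98, 0, 94, -98] -> [-96, 468, -96, 492, -588, 0, -564, 588] -> [-96, 492, -588, 0, -564, 588] -> [-588, -564, -96, 0, 492, 588]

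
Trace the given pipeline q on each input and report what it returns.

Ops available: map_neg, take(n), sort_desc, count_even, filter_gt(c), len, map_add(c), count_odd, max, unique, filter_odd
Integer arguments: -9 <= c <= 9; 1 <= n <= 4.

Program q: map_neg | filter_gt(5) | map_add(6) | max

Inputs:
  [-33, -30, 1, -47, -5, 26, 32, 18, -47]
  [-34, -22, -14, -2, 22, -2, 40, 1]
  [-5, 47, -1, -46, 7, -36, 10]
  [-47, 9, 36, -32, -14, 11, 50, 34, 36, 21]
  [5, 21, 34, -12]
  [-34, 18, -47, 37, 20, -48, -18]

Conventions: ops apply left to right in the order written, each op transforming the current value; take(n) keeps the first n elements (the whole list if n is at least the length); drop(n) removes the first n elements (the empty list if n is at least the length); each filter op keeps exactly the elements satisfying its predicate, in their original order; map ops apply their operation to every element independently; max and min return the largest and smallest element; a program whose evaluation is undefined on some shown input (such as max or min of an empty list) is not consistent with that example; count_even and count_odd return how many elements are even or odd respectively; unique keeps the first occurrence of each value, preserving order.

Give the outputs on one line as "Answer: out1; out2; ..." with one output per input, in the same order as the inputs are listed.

Execution, op by op:
  [-33, -30, 1, -47, -5, 26, 32, 18, -47] -> [33, 30, -1, 47, 5, -26, -32, -18, 47] -> [33, 30, 47, 47] -> [39, 36, 53, 53] -> 53
  [-34, -22, -14, -2, 22, -2, 40, 1] -> [34, 22, 14, 2, -22, 2, -40, -1] -> [34, 22, 14] -> [40, 28, 20] -> 40
  [-5, 47, -1, -46, 7, -36, 10] -> [5, -47, 1, 46, -7, 36, -10] -> [46, 36] -> [52, 42] -> 52
  [-47, 9, 36, -32, -14, 11, 50, 34, 36, 21] -> [47, -9, -36, 32, 14, -11, -50, -34, -36, -21] -> [47, 32, 14] -> [53, 38, 20] -> 53
  [5, 21, 34, -12] -> [-5, -21, -34, 12] -> [12] -> [18] -> 18
  [-34, 18, -47, 37, 20, -48, -18] -> [34, -18, 47, -37, -20, 48, 18] -> [34, 47, 48, 18] -> [40, 53, 54, 24] -> 54

53; 40; 52; 53; 18; 54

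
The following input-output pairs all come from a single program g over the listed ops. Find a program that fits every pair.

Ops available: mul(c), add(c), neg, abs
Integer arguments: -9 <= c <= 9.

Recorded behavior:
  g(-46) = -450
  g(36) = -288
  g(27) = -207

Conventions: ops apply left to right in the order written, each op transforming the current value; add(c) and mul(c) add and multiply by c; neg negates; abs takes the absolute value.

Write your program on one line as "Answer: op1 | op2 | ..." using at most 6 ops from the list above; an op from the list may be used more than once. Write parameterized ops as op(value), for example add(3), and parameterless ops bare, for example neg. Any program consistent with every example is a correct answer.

add(-4) | neg | abs | mul(9) | neg

Check, running the answer program on each example:
  -46 -> -50 -> 50 -> 50 -> 450 -> -450
  36 -> 32 -> -32 -> 32 -> 288 -> -288
  27 -> 23 -> -23 -> 23 -> 207 -> -207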